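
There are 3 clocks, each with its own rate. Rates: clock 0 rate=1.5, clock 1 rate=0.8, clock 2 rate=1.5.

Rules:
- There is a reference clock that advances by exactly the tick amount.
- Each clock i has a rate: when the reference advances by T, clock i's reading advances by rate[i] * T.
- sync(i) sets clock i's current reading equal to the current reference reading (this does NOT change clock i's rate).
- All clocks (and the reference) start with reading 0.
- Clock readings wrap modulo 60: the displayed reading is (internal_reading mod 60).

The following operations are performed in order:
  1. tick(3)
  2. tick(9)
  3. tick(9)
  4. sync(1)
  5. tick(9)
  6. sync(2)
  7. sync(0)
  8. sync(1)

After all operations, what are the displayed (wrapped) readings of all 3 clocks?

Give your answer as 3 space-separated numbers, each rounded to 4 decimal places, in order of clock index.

After op 1 tick(3): ref=3.0000 raw=[4.5000 2.4000 4.5000]
After op 2 tick(9): ref=12.0000 raw=[18.0000 9.6000 18.0000]
After op 3 tick(9): ref=21.0000 raw=[31.5000 16.8000 31.5000]
After op 4 sync(1): ref=21.0000 raw=[31.5000 21.0000 31.5000]
After op 5 tick(9): ref=30.0000 raw=[45.0000 28.2000 45.0000]
After op 6 sync(2): ref=30.0000 raw=[45.0000 28.2000 30.0000]
After op 7 sync(0): ref=30.0000 raw=[30.0000 28.2000 30.0000]
After op 8 sync(1): ref=30.0000 raw=[30.0000 30.0000 30.0000]
Wrap final raw readings (mod 60): 30.0000 mod 60 = 30.0000; 30.0000 mod 60 = 30.0000; 30.0000 mod 60 = 30.0000

Answer: 30.0000 30.0000 30.0000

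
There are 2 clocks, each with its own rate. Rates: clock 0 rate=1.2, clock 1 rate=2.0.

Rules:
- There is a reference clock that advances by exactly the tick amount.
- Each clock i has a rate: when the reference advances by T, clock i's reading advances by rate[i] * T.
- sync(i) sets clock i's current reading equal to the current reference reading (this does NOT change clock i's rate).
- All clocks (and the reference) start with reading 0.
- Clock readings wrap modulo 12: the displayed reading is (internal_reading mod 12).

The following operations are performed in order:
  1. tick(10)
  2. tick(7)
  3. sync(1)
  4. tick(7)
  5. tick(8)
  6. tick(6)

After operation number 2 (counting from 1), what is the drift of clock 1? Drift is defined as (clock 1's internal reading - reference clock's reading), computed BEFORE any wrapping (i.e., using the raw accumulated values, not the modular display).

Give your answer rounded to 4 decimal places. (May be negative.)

Answer: 17.0000

Derivation:
After op 1 tick(10): ref=10.0000 raw=[12.0000 20.0000]
After op 2 tick(7): ref=17.0000 raw=[20.4000 34.0000]
Drift of clock 1 after op 2: 34.0000 - 17.0000 = 17.0000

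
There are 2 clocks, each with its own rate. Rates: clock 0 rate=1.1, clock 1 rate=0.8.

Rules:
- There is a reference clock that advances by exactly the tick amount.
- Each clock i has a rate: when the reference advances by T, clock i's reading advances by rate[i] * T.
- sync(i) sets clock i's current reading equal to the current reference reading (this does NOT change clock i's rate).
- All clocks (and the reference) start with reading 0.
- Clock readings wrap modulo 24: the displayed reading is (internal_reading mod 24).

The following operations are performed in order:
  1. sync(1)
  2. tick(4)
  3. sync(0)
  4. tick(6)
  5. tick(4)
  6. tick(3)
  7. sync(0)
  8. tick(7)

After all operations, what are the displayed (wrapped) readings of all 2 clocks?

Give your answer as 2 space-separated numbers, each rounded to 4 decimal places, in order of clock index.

After op 1 sync(1): ref=0.0000 raw=[0.0000 0.0000]
After op 2 tick(4): ref=4.0000 raw=[4.4000 3.2000]
After op 3 sync(0): ref=4.0000 raw=[4.0000 3.2000]
After op 4 tick(6): ref=10.0000 raw=[10.6000 8.0000]
After op 5 tick(4): ref=14.0000 raw=[15.0000 11.2000]
After op 6 tick(3): ref=17.0000 raw=[18.3000 13.6000]
After op 7 sync(0): ref=17.0000 raw=[17.0000 13.6000]
After op 8 tick(7): ref=24.0000 raw=[24.7000 19.2000]
Wrap final raw readings (mod 24): 24.7000 mod 24 = 0.7000; 19.2000 mod 24 = 19.2000

Answer: 0.7000 19.2000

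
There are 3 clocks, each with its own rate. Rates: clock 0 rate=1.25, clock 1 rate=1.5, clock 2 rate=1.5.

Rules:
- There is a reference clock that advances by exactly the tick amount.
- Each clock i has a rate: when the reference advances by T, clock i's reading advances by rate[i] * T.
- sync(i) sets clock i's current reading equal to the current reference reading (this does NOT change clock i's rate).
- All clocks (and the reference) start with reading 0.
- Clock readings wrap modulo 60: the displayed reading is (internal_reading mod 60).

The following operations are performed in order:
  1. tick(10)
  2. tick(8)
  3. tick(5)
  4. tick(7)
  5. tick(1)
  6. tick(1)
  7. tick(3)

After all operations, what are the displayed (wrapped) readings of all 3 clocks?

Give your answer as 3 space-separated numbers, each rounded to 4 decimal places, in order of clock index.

Answer: 43.7500 52.5000 52.5000

Derivation:
After op 1 tick(10): ref=10.0000 raw=[12.5000 15.0000 15.0000]
After op 2 tick(8): ref=18.0000 raw=[22.5000 27.0000 27.0000]
After op 3 tick(5): ref=23.0000 raw=[28.7500 34.5000 34.5000]
After op 4 tick(7): ref=30.0000 raw=[37.5000 45.0000 45.0000]
After op 5 tick(1): ref=31.0000 raw=[38.7500 46.5000 46.5000]
After op 6 tick(1): ref=32.0000 raw=[40.0000 48.0000 48.0000]
After op 7 tick(3): ref=35.0000 raw=[43.7500 52.5000 52.5000]
Wrap final raw readings (mod 60): 43.7500 mod 60 = 43.7500; 52.5000 mod 60 = 52.5000; 52.5000 mod 60 = 52.5000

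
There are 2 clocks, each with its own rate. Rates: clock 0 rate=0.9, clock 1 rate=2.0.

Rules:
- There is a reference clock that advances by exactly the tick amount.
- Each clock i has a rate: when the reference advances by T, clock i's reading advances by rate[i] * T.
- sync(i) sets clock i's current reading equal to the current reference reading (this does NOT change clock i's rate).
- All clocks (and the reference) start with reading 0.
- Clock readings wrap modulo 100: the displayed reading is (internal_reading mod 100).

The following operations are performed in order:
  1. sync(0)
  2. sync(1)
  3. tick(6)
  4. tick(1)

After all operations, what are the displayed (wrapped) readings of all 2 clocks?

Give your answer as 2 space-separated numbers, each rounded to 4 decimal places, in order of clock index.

Answer: 6.3000 14.0000

Derivation:
After op 1 sync(0): ref=0.0000 raw=[0.0000 0.0000]
After op 2 sync(1): ref=0.0000 raw=[0.0000 0.0000]
After op 3 tick(6): ref=6.0000 raw=[5.4000 12.0000]
After op 4 tick(1): ref=7.0000 raw=[6.3000 14.0000]
Wrap final raw readings (mod 100): 6.3000 mod 100 = 6.3000; 14.0000 mod 100 = 14.0000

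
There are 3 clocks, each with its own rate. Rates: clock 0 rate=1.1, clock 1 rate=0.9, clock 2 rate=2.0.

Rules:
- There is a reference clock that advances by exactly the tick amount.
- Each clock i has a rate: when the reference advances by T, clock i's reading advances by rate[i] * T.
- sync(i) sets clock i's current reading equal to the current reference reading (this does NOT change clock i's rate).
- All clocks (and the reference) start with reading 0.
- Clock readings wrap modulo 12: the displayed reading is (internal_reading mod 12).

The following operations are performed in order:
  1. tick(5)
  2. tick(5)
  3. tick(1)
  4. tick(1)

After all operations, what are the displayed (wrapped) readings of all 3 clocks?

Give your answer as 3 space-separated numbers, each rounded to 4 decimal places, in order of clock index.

Answer: 1.2000 10.8000 0.0000

Derivation:
After op 1 tick(5): ref=5.0000 raw=[5.5000 4.5000 10.0000]
After op 2 tick(5): ref=10.0000 raw=[11.0000 9.0000 20.0000]
After op 3 tick(1): ref=11.0000 raw=[12.1000 9.9000 22.0000]
After op 4 tick(1): ref=12.0000 raw=[13.2000 10.8000 24.0000]
Wrap final raw readings (mod 12): 13.2000 mod 12 = 1.2000; 10.8000 mod 12 = 10.8000; 24.0000 mod 12 = 0.0000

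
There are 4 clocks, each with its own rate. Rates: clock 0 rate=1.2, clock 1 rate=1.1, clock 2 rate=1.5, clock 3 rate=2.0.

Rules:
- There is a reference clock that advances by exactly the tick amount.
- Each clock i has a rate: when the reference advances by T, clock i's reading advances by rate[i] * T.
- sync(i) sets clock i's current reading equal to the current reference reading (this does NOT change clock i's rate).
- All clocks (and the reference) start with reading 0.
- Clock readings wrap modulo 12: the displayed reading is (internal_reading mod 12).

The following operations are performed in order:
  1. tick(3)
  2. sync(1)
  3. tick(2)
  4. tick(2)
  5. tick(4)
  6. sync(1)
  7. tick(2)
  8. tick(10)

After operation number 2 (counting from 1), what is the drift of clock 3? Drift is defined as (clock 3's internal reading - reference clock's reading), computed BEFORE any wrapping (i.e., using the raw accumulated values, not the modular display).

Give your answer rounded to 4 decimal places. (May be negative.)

Answer: 3.0000

Derivation:
After op 1 tick(3): ref=3.0000 raw=[3.6000 3.3000 4.5000 6.0000]
After op 2 sync(1): ref=3.0000 raw=[3.6000 3.0000 4.5000 6.0000]
Drift of clock 3 after op 2: 6.0000 - 3.0000 = 3.0000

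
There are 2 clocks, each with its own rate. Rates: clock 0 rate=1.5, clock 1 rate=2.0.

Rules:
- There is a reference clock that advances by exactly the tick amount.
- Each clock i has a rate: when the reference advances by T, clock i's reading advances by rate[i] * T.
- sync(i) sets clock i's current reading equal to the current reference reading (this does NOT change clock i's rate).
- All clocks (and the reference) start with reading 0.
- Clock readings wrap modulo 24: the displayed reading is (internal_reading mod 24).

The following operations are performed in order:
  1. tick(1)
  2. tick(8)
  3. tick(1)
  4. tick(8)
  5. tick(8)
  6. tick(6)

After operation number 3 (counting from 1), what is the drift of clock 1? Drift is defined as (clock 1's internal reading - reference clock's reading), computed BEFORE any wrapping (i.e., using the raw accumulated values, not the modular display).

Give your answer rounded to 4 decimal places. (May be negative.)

After op 1 tick(1): ref=1.0000 raw=[1.5000 2.0000]
After op 2 tick(8): ref=9.0000 raw=[13.5000 18.0000]
After op 3 tick(1): ref=10.0000 raw=[15.0000 20.0000]
Drift of clock 1 after op 3: 20.0000 - 10.0000 = 10.0000

Answer: 10.0000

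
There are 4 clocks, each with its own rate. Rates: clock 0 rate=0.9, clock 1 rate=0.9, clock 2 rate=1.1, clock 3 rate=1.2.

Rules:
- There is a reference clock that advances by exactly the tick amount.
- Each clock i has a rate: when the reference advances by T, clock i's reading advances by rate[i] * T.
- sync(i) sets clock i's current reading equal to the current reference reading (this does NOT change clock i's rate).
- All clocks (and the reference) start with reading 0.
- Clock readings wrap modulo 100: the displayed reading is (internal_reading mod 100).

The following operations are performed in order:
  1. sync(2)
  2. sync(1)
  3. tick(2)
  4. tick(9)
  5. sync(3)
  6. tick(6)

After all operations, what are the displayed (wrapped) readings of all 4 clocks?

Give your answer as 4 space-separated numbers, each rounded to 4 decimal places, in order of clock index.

After op 1 sync(2): ref=0.0000 raw=[0.0000 0.0000 0.0000 0.0000]
After op 2 sync(1): ref=0.0000 raw=[0.0000 0.0000 0.0000 0.0000]
After op 3 tick(2): ref=2.0000 raw=[1.8000 1.8000 2.2000 2.4000]
After op 4 tick(9): ref=11.0000 raw=[9.9000 9.9000 12.1000 13.2000]
After op 5 sync(3): ref=11.0000 raw=[9.9000 9.9000 12.1000 11.0000]
After op 6 tick(6): ref=17.0000 raw=[15.3000 15.3000 18.7000 18.2000]
Wrap final raw readings (mod 100): 15.3000 mod 100 = 15.3000; 15.3000 mod 100 = 15.3000; 18.7000 mod 100 = 18.7000; 18.2000 mod 100 = 18.2000

Answer: 15.3000 15.3000 18.7000 18.2000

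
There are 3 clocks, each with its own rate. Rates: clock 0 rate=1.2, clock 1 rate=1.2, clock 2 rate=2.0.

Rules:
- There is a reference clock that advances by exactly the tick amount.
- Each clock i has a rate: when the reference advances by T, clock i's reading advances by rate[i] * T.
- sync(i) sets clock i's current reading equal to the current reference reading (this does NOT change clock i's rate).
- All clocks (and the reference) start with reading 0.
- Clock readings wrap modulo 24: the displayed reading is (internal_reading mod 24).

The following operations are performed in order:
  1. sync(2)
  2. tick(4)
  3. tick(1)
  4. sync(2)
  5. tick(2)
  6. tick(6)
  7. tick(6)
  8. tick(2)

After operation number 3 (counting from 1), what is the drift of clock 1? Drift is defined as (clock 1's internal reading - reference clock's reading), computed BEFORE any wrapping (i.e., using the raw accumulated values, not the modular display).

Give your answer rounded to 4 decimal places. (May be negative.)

After op 1 sync(2): ref=0.0000 raw=[0.0000 0.0000 0.0000]
After op 2 tick(4): ref=4.0000 raw=[4.8000 4.8000 8.0000]
After op 3 tick(1): ref=5.0000 raw=[6.0000 6.0000 10.0000]
Drift of clock 1 after op 3: 6.0000 - 5.0000 = 1.0000

Answer: 1.0000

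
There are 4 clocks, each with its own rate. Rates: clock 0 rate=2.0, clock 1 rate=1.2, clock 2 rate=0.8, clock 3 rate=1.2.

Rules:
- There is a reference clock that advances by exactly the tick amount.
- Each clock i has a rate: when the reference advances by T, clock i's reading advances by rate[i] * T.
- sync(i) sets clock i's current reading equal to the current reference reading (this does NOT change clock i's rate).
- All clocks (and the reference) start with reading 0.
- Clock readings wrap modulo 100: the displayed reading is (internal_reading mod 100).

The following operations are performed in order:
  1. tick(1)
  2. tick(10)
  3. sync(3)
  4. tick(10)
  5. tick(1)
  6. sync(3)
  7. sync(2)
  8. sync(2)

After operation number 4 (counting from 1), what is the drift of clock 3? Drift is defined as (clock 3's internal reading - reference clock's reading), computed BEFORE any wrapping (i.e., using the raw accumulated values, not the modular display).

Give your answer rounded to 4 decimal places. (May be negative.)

After op 1 tick(1): ref=1.0000 raw=[2.0000 1.2000 0.8000 1.2000]
After op 2 tick(10): ref=11.0000 raw=[22.0000 13.2000 8.8000 13.2000]
After op 3 sync(3): ref=11.0000 raw=[22.0000 13.2000 8.8000 11.0000]
After op 4 tick(10): ref=21.0000 raw=[42.0000 25.2000 16.8000 23.0000]
Drift of clock 3 after op 4: 23.0000 - 21.0000 = 2.0000

Answer: 2.0000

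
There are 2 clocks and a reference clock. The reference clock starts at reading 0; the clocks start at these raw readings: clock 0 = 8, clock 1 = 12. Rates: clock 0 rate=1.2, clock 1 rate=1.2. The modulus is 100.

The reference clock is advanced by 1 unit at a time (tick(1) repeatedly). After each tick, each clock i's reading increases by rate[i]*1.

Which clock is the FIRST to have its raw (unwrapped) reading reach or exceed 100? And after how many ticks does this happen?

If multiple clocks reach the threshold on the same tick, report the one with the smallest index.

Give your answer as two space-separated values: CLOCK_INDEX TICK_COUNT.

clock 0: start=8, rate=1.2, needs 100-8 = 92; ticks = ceil(92/1.2) = ceil(76.6667) = 77; reading at tick 77 = 8 + 1.2*77 = 100.4000
clock 1: start=12, rate=1.2, needs 100-12 = 88; ticks = ceil(88/1.2) = ceil(73.3333) = 74; reading at tick 74 = 12 + 1.2*74 = 100.8000
Minimum tick count = 74; winners = [1]; smallest index = 1

Answer: 1 74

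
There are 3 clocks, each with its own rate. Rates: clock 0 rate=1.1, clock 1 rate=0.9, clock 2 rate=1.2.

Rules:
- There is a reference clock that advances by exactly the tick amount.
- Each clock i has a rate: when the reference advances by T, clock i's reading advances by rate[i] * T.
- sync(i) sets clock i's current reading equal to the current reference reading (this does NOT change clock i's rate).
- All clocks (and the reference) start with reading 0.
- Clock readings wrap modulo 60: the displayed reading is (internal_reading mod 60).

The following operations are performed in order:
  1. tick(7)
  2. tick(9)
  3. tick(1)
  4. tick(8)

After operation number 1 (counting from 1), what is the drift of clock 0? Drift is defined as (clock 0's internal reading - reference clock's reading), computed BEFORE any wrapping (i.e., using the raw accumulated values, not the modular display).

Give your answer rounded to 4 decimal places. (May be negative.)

Answer: 0.7000

Derivation:
After op 1 tick(7): ref=7.0000 raw=[7.7000 6.3000 8.4000]
Drift of clock 0 after op 1: 7.7000 - 7.0000 = 0.7000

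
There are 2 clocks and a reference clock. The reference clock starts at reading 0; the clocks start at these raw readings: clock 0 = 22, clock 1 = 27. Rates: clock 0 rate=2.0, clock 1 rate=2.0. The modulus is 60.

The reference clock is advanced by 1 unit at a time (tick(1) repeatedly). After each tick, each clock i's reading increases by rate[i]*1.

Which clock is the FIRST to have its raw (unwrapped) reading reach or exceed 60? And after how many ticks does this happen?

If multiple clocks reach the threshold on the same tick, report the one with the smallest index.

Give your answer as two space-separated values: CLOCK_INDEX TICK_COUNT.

clock 0: start=22, rate=2.0, needs 60-22 = 38; ticks = ceil(38/2.0) = ceil(19.0000) = 19; reading at tick 19 = 22 + 2.0*19 = 60.0000
clock 1: start=27, rate=2.0, needs 60-27 = 33; ticks = ceil(33/2.0) = ceil(16.5000) = 17; reading at tick 17 = 27 + 2.0*17 = 61.0000
Minimum tick count = 17; winners = [1]; smallest index = 1

Answer: 1 17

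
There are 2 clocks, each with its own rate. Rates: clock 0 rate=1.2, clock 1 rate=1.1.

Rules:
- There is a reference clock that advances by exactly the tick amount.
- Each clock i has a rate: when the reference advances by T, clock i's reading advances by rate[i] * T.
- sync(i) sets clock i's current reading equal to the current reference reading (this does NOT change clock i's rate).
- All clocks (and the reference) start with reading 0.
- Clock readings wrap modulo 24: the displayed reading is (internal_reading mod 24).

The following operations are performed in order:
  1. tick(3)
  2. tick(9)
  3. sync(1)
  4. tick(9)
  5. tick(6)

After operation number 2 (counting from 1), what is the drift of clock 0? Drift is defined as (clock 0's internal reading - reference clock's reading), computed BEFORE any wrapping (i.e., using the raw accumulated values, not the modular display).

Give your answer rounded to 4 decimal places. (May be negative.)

Answer: 2.4000

Derivation:
After op 1 tick(3): ref=3.0000 raw=[3.6000 3.3000]
After op 2 tick(9): ref=12.0000 raw=[14.4000 13.2000]
Drift of clock 0 after op 2: 14.4000 - 12.0000 = 2.4000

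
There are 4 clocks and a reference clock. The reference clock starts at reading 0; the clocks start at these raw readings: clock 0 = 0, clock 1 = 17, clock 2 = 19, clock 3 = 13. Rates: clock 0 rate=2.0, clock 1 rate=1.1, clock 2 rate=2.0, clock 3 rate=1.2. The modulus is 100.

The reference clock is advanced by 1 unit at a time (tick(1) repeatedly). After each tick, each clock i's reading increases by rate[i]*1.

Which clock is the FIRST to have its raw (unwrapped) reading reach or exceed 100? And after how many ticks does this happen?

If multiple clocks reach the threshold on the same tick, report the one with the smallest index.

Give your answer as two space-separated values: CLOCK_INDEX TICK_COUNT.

clock 0: start=0, rate=2.0, needs 100-0 = 100; ticks = ceil(100/2.0) = ceil(50.0000) = 50; reading at tick 50 = 0 + 2.0*50 = 100.0000
clock 1: start=17, rate=1.1, needs 100-17 = 83; ticks = ceil(83/1.1) = ceil(75.4545) = 76; reading at tick 76 = 17 + 1.1*76 = 100.6000
clock 2: start=19, rate=2.0, needs 100-19 = 81; ticks = ceil(81/2.0) = ceil(40.5000) = 41; reading at tick 41 = 19 + 2.0*41 = 101.0000
clock 3: start=13, rate=1.2, needs 100-13 = 87; ticks = ceil(87/1.2) = ceil(72.5000) = 73; reading at tick 73 = 13 + 1.2*73 = 100.6000
Minimum tick count = 41; winners = [2]; smallest index = 2

Answer: 2 41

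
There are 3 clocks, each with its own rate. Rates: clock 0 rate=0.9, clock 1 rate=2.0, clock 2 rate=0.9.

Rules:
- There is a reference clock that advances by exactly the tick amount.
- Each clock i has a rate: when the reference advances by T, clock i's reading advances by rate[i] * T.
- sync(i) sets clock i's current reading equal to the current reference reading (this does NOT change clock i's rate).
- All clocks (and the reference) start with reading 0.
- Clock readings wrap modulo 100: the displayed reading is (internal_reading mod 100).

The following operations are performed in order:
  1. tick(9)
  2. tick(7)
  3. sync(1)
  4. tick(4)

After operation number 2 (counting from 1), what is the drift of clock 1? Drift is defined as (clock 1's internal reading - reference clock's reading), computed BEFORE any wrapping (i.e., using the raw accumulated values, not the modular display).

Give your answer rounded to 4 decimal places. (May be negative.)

Answer: 16.0000

Derivation:
After op 1 tick(9): ref=9.0000 raw=[8.1000 18.0000 8.1000]
After op 2 tick(7): ref=16.0000 raw=[14.4000 32.0000 14.4000]
Drift of clock 1 after op 2: 32.0000 - 16.0000 = 16.0000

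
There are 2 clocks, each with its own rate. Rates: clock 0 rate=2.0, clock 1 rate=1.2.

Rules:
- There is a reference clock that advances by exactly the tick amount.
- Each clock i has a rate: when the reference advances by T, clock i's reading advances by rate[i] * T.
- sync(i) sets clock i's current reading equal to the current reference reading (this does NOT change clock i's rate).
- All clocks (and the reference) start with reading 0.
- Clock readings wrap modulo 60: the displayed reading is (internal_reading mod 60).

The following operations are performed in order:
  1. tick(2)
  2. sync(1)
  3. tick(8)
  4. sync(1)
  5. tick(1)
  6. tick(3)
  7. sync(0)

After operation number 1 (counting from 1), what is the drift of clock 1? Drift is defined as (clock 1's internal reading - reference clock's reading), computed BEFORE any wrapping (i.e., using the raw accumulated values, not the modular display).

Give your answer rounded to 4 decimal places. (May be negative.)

After op 1 tick(2): ref=2.0000 raw=[4.0000 2.4000]
Drift of clock 1 after op 1: 2.4000 - 2.0000 = 0.4000

Answer: 0.4000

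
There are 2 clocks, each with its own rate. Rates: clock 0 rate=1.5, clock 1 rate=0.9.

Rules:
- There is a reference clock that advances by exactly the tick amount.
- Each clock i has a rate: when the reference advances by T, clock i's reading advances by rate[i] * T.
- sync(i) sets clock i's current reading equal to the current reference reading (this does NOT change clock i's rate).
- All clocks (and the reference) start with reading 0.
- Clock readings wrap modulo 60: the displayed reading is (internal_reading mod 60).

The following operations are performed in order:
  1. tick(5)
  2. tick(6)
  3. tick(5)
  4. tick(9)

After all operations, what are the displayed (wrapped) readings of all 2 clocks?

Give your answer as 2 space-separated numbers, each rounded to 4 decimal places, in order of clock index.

Answer: 37.5000 22.5000

Derivation:
After op 1 tick(5): ref=5.0000 raw=[7.5000 4.5000]
After op 2 tick(6): ref=11.0000 raw=[16.5000 9.9000]
After op 3 tick(5): ref=16.0000 raw=[24.0000 14.4000]
After op 4 tick(9): ref=25.0000 raw=[37.5000 22.5000]
Wrap final raw readings (mod 60): 37.5000 mod 60 = 37.5000; 22.5000 mod 60 = 22.5000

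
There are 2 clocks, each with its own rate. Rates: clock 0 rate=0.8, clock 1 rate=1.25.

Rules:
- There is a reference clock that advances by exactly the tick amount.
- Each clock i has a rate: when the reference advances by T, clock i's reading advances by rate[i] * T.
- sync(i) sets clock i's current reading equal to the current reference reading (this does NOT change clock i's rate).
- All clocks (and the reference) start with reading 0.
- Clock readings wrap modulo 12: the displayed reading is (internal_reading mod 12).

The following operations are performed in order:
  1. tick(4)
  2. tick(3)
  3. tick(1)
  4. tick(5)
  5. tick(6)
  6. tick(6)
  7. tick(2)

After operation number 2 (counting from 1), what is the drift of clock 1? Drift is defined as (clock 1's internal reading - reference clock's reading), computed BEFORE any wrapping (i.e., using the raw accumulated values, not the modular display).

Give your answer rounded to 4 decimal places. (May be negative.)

After op 1 tick(4): ref=4.0000 raw=[3.2000 5.0000]
After op 2 tick(3): ref=7.0000 raw=[5.6000 8.7500]
Drift of clock 1 after op 2: 8.7500 - 7.0000 = 1.7500

Answer: 1.7500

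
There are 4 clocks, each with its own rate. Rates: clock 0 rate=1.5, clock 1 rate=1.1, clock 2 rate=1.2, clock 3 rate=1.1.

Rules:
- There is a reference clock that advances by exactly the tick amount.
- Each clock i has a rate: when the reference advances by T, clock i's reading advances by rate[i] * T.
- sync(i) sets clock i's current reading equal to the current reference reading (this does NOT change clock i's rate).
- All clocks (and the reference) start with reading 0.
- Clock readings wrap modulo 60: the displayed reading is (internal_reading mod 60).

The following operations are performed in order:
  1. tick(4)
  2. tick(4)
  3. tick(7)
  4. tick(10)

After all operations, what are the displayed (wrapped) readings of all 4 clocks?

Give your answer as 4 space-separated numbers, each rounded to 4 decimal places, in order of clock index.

Answer: 37.5000 27.5000 30.0000 27.5000

Derivation:
After op 1 tick(4): ref=4.0000 raw=[6.0000 4.4000 4.8000 4.4000]
After op 2 tick(4): ref=8.0000 raw=[12.0000 8.8000 9.6000 8.8000]
After op 3 tick(7): ref=15.0000 raw=[22.5000 16.5000 18.0000 16.5000]
After op 4 tick(10): ref=25.0000 raw=[37.5000 27.5000 30.0000 27.5000]
Wrap final raw readings (mod 60): 37.5000 mod 60 = 37.5000; 27.5000 mod 60 = 27.5000; 30.0000 mod 60 = 30.0000; 27.5000 mod 60 = 27.5000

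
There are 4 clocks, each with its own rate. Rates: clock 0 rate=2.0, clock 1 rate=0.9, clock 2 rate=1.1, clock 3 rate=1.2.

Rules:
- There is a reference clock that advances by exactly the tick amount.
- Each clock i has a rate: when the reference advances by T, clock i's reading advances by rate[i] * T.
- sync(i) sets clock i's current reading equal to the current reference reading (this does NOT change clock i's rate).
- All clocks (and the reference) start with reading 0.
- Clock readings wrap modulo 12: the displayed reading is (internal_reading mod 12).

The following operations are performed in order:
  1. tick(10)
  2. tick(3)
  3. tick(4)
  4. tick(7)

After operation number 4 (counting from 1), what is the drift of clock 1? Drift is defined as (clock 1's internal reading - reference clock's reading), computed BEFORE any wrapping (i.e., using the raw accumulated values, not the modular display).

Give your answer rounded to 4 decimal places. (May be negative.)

After op 1 tick(10): ref=10.0000 raw=[20.0000 9.0000 11.0000 12.0000]
After op 2 tick(3): ref=13.0000 raw=[26.0000 11.7000 14.3000 15.6000]
After op 3 tick(4): ref=17.0000 raw=[34.0000 15.3000 18.7000 20.4000]
After op 4 tick(7): ref=24.0000 raw=[48.0000 21.6000 26.4000 28.8000]
Drift of clock 1 after op 4: 21.6000 - 24.0000 = -2.4000

Answer: -2.4000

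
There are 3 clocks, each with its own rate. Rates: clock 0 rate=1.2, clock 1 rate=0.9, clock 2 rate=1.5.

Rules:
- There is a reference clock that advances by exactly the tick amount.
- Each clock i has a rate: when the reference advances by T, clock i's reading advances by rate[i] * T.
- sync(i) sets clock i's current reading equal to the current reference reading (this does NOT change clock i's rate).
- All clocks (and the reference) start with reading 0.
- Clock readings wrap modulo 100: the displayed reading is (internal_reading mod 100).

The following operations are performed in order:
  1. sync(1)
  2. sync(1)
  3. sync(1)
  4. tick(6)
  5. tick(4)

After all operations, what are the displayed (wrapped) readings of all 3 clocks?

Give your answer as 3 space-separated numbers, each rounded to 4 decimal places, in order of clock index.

After op 1 sync(1): ref=0.0000 raw=[0.0000 0.0000 0.0000]
After op 2 sync(1): ref=0.0000 raw=[0.0000 0.0000 0.0000]
After op 3 sync(1): ref=0.0000 raw=[0.0000 0.0000 0.0000]
After op 4 tick(6): ref=6.0000 raw=[7.2000 5.4000 9.0000]
After op 5 tick(4): ref=10.0000 raw=[12.0000 9.0000 15.0000]
Wrap final raw readings (mod 100): 12.0000 mod 100 = 12.0000; 9.0000 mod 100 = 9.0000; 15.0000 mod 100 = 15.0000

Answer: 12.0000 9.0000 15.0000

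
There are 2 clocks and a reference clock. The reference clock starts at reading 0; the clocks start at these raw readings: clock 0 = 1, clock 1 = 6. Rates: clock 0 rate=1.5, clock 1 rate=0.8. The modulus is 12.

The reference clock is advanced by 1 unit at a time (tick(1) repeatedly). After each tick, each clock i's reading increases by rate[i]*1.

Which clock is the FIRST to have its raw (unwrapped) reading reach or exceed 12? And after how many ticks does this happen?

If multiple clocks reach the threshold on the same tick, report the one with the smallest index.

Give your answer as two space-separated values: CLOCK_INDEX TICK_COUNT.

Answer: 0 8

Derivation:
clock 0: start=1, rate=1.5, needs 12-1 = 11; ticks = ceil(11/1.5) = ceil(7.3333) = 8; reading at tick 8 = 1 + 1.5*8 = 13.0000
clock 1: start=6, rate=0.8, needs 12-6 = 6; ticks = ceil(6/0.8) = ceil(7.5000) = 8; reading at tick 8 = 6 + 0.8*8 = 12.4000
Minimum tick count = 8; winners = [0, 1]; smallest index = 0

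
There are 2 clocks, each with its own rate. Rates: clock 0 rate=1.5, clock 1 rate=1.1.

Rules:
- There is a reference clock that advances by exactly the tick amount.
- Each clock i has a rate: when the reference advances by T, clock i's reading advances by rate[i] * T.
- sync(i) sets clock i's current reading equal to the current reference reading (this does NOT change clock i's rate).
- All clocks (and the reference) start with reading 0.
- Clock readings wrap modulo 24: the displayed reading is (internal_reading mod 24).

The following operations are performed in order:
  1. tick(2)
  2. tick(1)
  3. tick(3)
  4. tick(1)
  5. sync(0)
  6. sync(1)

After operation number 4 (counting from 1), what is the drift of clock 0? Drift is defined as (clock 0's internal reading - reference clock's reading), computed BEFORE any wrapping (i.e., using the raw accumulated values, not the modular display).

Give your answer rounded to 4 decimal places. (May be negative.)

After op 1 tick(2): ref=2.0000 raw=[3.0000 2.2000]
After op 2 tick(1): ref=3.0000 raw=[4.5000 3.3000]
After op 3 tick(3): ref=6.0000 raw=[9.0000 6.6000]
After op 4 tick(1): ref=7.0000 raw=[10.5000 7.7000]
Drift of clock 0 after op 4: 10.5000 - 7.0000 = 3.5000

Answer: 3.5000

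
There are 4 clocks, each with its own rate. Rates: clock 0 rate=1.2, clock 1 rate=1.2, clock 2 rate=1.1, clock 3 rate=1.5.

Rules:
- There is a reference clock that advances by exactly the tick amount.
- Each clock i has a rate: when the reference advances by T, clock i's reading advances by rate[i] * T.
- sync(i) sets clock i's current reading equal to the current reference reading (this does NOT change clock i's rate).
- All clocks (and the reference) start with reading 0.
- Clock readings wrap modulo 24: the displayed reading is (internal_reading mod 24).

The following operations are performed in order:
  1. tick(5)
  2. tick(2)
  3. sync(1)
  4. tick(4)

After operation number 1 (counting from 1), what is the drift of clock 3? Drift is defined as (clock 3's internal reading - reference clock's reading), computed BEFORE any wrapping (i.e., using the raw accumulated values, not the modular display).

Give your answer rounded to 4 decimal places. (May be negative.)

After op 1 tick(5): ref=5.0000 raw=[6.0000 6.0000 5.5000 7.5000]
Drift of clock 3 after op 1: 7.5000 - 5.0000 = 2.5000

Answer: 2.5000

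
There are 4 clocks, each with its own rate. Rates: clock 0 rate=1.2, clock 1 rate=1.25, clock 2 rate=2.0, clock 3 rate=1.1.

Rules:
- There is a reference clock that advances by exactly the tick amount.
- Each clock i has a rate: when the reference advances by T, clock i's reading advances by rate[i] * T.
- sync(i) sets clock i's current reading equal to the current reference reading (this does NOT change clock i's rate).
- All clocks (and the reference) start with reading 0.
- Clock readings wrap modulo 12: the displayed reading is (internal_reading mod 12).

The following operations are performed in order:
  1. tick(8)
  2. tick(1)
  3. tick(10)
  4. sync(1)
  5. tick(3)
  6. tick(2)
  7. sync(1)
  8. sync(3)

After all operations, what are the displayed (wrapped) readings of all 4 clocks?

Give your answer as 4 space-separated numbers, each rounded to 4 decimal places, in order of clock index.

Answer: 4.8000 0.0000 0.0000 0.0000

Derivation:
After op 1 tick(8): ref=8.0000 raw=[9.6000 10.0000 16.0000 8.8000]
After op 2 tick(1): ref=9.0000 raw=[10.8000 11.2500 18.0000 9.9000]
After op 3 tick(10): ref=19.0000 raw=[22.8000 23.7500 38.0000 20.9000]
After op 4 sync(1): ref=19.0000 raw=[22.8000 19.0000 38.0000 20.9000]
After op 5 tick(3): ref=22.0000 raw=[26.4000 22.7500 44.0000 24.2000]
After op 6 tick(2): ref=24.0000 raw=[28.8000 25.2500 48.0000 26.4000]
After op 7 sync(1): ref=24.0000 raw=[28.8000 24.0000 48.0000 26.4000]
After op 8 sync(3): ref=24.0000 raw=[28.8000 24.0000 48.0000 24.0000]
Wrap final raw readings (mod 12): 28.8000 mod 12 = 4.8000; 24.0000 mod 12 = 0.0000; 48.0000 mod 12 = 0.0000; 24.0000 mod 12 = 0.0000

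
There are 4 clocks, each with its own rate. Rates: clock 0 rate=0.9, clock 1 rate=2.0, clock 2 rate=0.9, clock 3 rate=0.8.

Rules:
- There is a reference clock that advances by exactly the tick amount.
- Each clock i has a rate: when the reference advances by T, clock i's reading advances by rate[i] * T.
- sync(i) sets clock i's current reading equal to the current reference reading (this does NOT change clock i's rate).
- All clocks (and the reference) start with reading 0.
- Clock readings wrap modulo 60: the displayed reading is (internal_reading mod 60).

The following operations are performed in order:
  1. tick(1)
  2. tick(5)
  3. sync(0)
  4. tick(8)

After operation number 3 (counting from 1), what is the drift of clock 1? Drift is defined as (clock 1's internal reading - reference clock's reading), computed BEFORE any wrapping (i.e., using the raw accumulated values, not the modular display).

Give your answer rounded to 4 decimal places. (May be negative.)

After op 1 tick(1): ref=1.0000 raw=[0.9000 2.0000 0.9000 0.8000]
After op 2 tick(5): ref=6.0000 raw=[5.4000 12.0000 5.4000 4.8000]
After op 3 sync(0): ref=6.0000 raw=[6.0000 12.0000 5.4000 4.8000]
Drift of clock 1 after op 3: 12.0000 - 6.0000 = 6.0000

Answer: 6.0000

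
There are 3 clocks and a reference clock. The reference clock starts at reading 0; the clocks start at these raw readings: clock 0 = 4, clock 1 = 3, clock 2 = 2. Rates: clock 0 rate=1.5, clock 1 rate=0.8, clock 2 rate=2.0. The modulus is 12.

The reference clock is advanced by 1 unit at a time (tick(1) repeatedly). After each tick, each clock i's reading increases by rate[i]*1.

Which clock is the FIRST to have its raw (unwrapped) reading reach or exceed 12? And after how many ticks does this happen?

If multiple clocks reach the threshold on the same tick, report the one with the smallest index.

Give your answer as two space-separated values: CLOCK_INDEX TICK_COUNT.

clock 0: start=4, rate=1.5, needs 12-4 = 8; ticks = ceil(8/1.5) = ceil(5.3333) = 6; reading at tick 6 = 4 + 1.5*6 = 13.0000
clock 1: start=3, rate=0.8, needs 12-3 = 9; ticks = ceil(9/0.8) = ceil(11.2500) = 12; reading at tick 12 = 3 + 0.8*12 = 12.6000
clock 2: start=2, rate=2.0, needs 12-2 = 10; ticks = ceil(10/2.0) = ceil(5.0000) = 5; reading at tick 5 = 2 + 2.0*5 = 12.0000
Minimum tick count = 5; winners = [2]; smallest index = 2

Answer: 2 5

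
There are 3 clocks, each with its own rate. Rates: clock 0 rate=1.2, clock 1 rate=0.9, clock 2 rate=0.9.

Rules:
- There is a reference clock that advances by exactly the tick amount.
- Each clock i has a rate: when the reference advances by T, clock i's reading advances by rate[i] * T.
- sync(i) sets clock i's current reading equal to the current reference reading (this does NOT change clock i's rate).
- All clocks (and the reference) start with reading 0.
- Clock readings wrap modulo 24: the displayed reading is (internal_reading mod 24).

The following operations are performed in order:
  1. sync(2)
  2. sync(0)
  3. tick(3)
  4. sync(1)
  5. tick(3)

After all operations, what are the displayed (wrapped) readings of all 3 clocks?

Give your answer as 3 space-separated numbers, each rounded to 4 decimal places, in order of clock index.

Answer: 7.2000 5.7000 5.4000

Derivation:
After op 1 sync(2): ref=0.0000 raw=[0.0000 0.0000 0.0000]
After op 2 sync(0): ref=0.0000 raw=[0.0000 0.0000 0.0000]
After op 3 tick(3): ref=3.0000 raw=[3.6000 2.7000 2.7000]
After op 4 sync(1): ref=3.0000 raw=[3.6000 3.0000 2.7000]
After op 5 tick(3): ref=6.0000 raw=[7.2000 5.7000 5.4000]
Wrap final raw readings (mod 24): 7.2000 mod 24 = 7.2000; 5.7000 mod 24 = 5.7000; 5.4000 mod 24 = 5.4000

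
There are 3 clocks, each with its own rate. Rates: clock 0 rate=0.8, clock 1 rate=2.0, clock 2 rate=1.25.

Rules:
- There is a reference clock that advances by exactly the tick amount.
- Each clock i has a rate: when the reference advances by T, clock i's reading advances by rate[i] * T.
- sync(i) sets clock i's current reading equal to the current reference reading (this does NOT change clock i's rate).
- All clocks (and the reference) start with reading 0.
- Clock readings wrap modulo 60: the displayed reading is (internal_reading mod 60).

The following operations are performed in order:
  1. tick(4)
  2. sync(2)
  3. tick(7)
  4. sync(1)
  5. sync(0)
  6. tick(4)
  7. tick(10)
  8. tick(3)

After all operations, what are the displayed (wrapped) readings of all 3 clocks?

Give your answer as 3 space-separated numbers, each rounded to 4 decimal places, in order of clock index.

After op 1 tick(4): ref=4.0000 raw=[3.2000 8.0000 5.0000]
After op 2 sync(2): ref=4.0000 raw=[3.2000 8.0000 4.0000]
After op 3 tick(7): ref=11.0000 raw=[8.8000 22.0000 12.7500]
After op 4 sync(1): ref=11.0000 raw=[8.8000 11.0000 12.7500]
After op 5 sync(0): ref=11.0000 raw=[11.0000 11.0000 12.7500]
After op 6 tick(4): ref=15.0000 raw=[14.2000 19.0000 17.7500]
After op 7 tick(10): ref=25.0000 raw=[22.2000 39.0000 30.2500]
After op 8 tick(3): ref=28.0000 raw=[24.6000 45.0000 34.0000]
Wrap final raw readings (mod 60): 24.6000 mod 60 = 24.6000; 45.0000 mod 60 = 45.0000; 34.0000 mod 60 = 34.0000

Answer: 24.6000 45.0000 34.0000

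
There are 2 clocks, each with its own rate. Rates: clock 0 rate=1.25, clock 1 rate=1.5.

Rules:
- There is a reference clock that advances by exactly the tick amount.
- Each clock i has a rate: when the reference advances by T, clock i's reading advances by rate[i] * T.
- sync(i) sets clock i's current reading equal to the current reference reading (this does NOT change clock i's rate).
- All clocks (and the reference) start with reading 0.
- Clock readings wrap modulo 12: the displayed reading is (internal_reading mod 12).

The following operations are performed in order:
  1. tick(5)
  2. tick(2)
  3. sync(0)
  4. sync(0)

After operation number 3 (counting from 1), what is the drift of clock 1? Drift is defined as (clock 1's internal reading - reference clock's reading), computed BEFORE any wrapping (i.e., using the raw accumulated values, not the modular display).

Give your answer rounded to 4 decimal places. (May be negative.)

After op 1 tick(5): ref=5.0000 raw=[6.2500 7.5000]
After op 2 tick(2): ref=7.0000 raw=[8.7500 10.5000]
After op 3 sync(0): ref=7.0000 raw=[7.0000 10.5000]
Drift of clock 1 after op 3: 10.5000 - 7.0000 = 3.5000

Answer: 3.5000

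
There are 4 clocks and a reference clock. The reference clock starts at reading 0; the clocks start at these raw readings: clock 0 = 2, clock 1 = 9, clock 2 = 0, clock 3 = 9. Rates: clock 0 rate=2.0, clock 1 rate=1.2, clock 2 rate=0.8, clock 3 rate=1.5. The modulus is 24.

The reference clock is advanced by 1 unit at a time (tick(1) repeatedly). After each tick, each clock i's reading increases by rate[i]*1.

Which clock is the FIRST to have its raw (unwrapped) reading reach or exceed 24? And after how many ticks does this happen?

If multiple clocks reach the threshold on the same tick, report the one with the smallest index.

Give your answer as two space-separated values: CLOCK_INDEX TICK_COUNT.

clock 0: start=2, rate=2.0, needs 24-2 = 22; ticks = ceil(22/2.0) = ceil(11.0000) = 11; reading at tick 11 = 2 + 2.0*11 = 24.0000
clock 1: start=9, rate=1.2, needs 24-9 = 15; ticks = ceil(15/1.2) = ceil(12.5000) = 13; reading at tick 13 = 9 + 1.2*13 = 24.6000
clock 2: start=0, rate=0.8, needs 24-0 = 24; ticks = ceil(24/0.8) = ceil(30.0000) = 30; reading at tick 30 = 0 + 0.8*30 = 24.0000
clock 3: start=9, rate=1.5, needs 24-9 = 15; ticks = ceil(15/1.5) = ceil(10.0000) = 10; reading at tick 10 = 9 + 1.5*10 = 24.0000
Minimum tick count = 10; winners = [3]; smallest index = 3

Answer: 3 10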